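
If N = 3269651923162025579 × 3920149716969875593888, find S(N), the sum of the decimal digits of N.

173

3269651923162025579 × 3920149716969875593888 = 12817525061173623996285396465281672061152
Sum of its 41 digits: 173.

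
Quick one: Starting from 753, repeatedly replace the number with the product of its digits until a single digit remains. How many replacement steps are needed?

753 → 105 → 0 (2 steps)

2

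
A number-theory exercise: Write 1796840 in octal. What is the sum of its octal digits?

31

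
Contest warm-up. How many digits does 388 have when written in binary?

388 in base 2 is 110000100, which has 9 digits.

9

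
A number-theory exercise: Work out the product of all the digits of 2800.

0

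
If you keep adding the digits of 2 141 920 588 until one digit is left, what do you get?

2+1+4+1+9+2+0+5+8+8 = 40
4+0 = 4

4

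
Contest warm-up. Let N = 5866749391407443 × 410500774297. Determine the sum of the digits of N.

5866749391407443 × 410500774297 = 2408305167779208870108892571
Sum of its 28 digits: 125.

125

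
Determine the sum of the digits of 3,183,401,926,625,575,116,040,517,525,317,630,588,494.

162

3+1+8+3+4+0+1+9+2+6+6+2+5+5+7+5+1+1+6+0+4+0+5+1+7+5+2+5+3+1+7+6+3+0+5+8+8+4+9+4 = 162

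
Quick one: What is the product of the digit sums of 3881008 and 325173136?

868

S(3881008) = 3+8+8+1+0+0+8 = 28.
S(325173136) = 3+2+5+1+7+3+1+3+6 = 31.
28 · 31 = 868.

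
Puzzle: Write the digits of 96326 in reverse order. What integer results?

Reversing 96326 gives 62369.

62369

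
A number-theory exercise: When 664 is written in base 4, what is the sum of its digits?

7

664 in base 4 is 22120.
Digit sum: 2+2+1+2+0 = 7.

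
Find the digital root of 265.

4

2+6+5 = 13
1+3 = 4
(Equivalently, 265 mod 9 = 4.)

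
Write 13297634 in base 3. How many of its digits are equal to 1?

13297634 in base 3 is 221000120220222.
The digit 1 appears 2 times.

2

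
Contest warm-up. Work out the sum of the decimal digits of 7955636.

7+9+5+5+6+3+6 = 41

41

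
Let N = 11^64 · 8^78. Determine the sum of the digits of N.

583

11^64 · 8^78 = 123069613159908009242674602137373112194853382609628648447932163806274394854921185070932681315683151739337406036621436922663538346472505344
Sum of its 138 digits: 583.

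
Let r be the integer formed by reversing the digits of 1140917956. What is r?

Reversing 1140917956 gives 6597190411.

6597190411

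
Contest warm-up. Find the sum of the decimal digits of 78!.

423

78! = 11324281178206297831457521158732046228731749579488251990048962825668835325234200766245086213177344000000000000000000
Sum of its 116 digits: 423.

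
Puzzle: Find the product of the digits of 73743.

7×3×7×4×3 = 1764

1764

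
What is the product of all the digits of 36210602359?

3×6×2×1×0×6×0×2×3×5×9 = 0

0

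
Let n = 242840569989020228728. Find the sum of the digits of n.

2+4+2+8+4+0+5+6+9+9+8+9+0+2+0+2+2+8+7+2+8 = 97

97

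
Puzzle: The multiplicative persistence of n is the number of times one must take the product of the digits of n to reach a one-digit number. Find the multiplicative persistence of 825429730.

825429730 → 0 (1 step)

1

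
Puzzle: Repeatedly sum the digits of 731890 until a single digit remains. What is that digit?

7+3+1+8+9+0 = 28
2+8 = 10
1+0 = 1

1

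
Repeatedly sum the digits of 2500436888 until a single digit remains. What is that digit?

2+5+0+0+4+3+6+8+8+8 = 44
4+4 = 8
(Equivalently, 2500436888 mod 9 = 8.)

8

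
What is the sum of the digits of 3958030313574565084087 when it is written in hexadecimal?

3958030313574565084087 in base 16 is D690B46FA717EAFBB7.
Digit sum: 13+6+9+0+11+4+6+15+10+7+1+7+14+10+15+11+11+7 = 157.

157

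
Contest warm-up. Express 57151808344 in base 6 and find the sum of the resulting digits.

34

57151808344 in base 6 is 42131041333144.
Digit sum: 4+2+1+3+1+0+4+1+3+3+3+1+4+4 = 34.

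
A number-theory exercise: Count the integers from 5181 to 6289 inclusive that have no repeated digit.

566

The integers in [5181, 6289] that have no repeated digit: 5182, 5183, 5184, 5186, 5187, 5189, …, 6287, 6289.
566 qualify.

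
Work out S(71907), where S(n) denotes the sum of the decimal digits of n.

7+1+9+0+7 = 24

24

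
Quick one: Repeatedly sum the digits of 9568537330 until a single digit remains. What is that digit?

9+5+6+8+5+3+7+3+3+0 = 49
4+9 = 13
1+3 = 4
(Equivalently, 9568537330 mod 9 = 4.)

4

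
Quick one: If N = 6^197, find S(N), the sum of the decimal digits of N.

666

6^197 = 1976042702833460188874883757031359871958281228493006618034625365440337636803795088051259904355356931929688960493870971439604005743137015011037109221851136
Sum of its 154 digits: 666.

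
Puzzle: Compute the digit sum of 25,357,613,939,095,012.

70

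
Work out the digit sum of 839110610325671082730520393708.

110

8+3+9+1+1+0+6+1+0+3+2+5+6+7+1+0+8+2+7+3+0+5+2+0+3+9+3+7+0+8 = 110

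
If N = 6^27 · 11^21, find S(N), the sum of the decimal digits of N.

189

6^27 · 11^21 = 7574084546714305522810029232143953974788096
Sum of its 43 digits: 189.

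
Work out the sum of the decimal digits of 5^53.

5^53 = 11102230246251565404236316680908203125
Sum of its 38 digits: 119.

119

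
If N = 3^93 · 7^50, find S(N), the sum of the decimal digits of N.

432

3^93 · 7^50 = 423817309009060034857756954768870929691950438997307459841187059706048175729768925534627
Sum of its 87 digits: 432.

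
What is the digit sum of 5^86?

5^86 = 1292469707114105741986576081359316958696581423282623291015625
Sum of its 61 digits: 268.

268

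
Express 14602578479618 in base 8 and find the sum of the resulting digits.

14602578479618 in base 8 is 324375540145002.
Digit sum: 3+2+4+3+7+5+5+4+0+1+4+5+0+0+2 = 45.

45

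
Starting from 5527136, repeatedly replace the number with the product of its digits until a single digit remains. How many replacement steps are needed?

5527136 → 6300 → 0 (2 steps)

2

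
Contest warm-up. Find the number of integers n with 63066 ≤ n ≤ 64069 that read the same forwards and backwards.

10

The integers in [63066, 64069] that read the same forwards and backwards: 63136, 63236, 63336, 63436, 63536, 63636, 63736, 63836, 63936, 64046.
10 qualify.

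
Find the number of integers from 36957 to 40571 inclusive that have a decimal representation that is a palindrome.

The integers in [36957, 40571] that have a decimal representation that is a palindrome: 36963, 37073, 37173, 37273, 37373, 37473, …, 40404, 40504.
37 qualify.

37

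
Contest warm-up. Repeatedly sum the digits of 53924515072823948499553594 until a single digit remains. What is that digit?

4

5+3+9+2+4+5+1+5+0+7+2+8+2+3+9+4+8+4+9+9+5+5+3+5+9+4 = 130
1+3+0 = 4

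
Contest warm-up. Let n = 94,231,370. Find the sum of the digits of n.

9+4+2+3+1+3+7+0 = 29

29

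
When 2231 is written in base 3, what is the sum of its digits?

7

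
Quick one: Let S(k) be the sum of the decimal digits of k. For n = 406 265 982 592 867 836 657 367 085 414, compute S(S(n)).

First digit sum: 152.
1+5+2 = 8.

8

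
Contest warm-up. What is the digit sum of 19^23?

19^23 = 257829627945307727248226067259
Sum of its 30 digits: 145.

145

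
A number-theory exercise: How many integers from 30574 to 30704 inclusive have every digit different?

58

The integers in [30574, 30704] that have every digit different: 30574, 30576, 30578, 30579, 30581, 30582, …, 30697, 30698.
58 qualify.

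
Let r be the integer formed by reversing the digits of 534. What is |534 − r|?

99

Reverse of 534 is 435.
|534 − 435| = 99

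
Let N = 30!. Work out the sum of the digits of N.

30! = 265252859812191058636308480000000
Sum of its 33 digits: 117.

117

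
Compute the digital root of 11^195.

8

The digital root of n equals n mod 9 (or 9 when 9 | n), so we need 11^195 mod 9.
11^195 ≡ 8 (mod 9), so the digital root is 8.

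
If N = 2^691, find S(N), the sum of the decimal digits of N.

875

2^691 = 10273702932711667006330058365000251299903007427389011444332579888806117488861485980690754953667164943802701111047223081470741078613640241920171513223929454785068796232672743355843093277117817807170494632296448
Sum of its 209 digits: 875.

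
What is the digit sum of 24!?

24! = 620448401733239439360000
Sum of its 24 digits: 81.

81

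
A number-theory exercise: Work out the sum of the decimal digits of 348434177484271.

3+4+8+4+3+4+1+7+7+4+8+4+2+7+1 = 67

67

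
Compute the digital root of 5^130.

The digital root of n equals n mod 9 (or 9 when 9 | n), so we need 5^130 mod 9.
5^130 ≡ 4 (mod 9), so the digital root is 4.

4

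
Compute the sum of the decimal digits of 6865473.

39

6+8+6+5+4+7+3 = 39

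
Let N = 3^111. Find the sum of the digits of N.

3^111 = 91297581665113611259115979754590511595360241199911147
Sum of its 53 digits: 234.

234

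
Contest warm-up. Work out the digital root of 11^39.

The digital root of n equals n mod 9 (or 9 when 9 | n), so we need 11^39 mod 9.
11^39 ≡ 8 (mod 9), so the digital root is 8.

8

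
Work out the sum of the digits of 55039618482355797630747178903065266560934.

194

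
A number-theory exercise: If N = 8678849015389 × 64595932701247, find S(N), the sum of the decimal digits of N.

8678849015389 × 64595932701247 = 560618346922351633042490083
Sum of its 27 digits: 103.

103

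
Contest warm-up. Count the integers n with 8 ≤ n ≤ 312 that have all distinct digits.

The integers in [8, 312] that have all distinct digits: 8, 9, 10, 12, 13, 14, …, 310, 312.
237 qualify.

237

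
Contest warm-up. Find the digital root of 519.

6

5+1+9 = 15
1+5 = 6
(Equivalently, 519 mod 9 = 6.)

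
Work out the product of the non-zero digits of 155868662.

691200

1×5×5×8×6×8×6×6×2 = 691200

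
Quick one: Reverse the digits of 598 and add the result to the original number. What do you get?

Reverse of 598 is 895.
598 + 895 = 1493

1493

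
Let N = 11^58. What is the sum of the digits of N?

11^58 = 2516377186292711566730985912068419625116019959228909823321881
Sum of its 61 digits: 277.

277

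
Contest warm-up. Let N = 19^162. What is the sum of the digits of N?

919

19^162 = 1439074754092889535720909675867829641482693058401111578195824875150957842421821041928516471057125019542271520252750744992795580167792191051417555965470380595247258023649116901754846622168304904155778613853161
Sum of its 208 digits: 919.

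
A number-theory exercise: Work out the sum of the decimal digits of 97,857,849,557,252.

9+7+8+5+7+8+4+9+5+5+7+2+5+2 = 83

83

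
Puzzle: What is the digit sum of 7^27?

7^27 = 65712362363534280139543
Sum of its 23 digits: 91.

91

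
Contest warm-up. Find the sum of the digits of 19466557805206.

64

1+9+4+6+6+5+5+7+8+0+5+2+0+6 = 64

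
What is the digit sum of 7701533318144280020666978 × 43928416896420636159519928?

206

7701533318144280020666978 × 43928416896420636159519928 = 338316166341115677222981483335210205466642842537584
Sum of its 51 digits: 206.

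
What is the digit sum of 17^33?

170

17^33 = 40254497110927943179349807054456171205137
Sum of its 41 digits: 170.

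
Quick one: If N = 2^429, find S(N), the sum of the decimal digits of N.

593

2^429 = 1386334847060407429789207092071541851718218537687908287585239790307310653902812811519987203052069789048695605480701785914487078912
Sum of its 130 digits: 593.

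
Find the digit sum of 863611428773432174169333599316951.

150

8+6+3+6+1+1+4+2+8+7+7+3+4+3+2+1+7+4+1+6+9+3+3+3+5+9+9+3+1+6+9+5+1 = 150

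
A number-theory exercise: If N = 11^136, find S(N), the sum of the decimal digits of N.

628

11^136 = 4259956668082612619277447642878823023942940540054226709850861458775704113189666216045909782718031049226064266217972940156600059061546972459361
Sum of its 142 digits: 628.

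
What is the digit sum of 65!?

65! = 8247650592082470666723170306785496252186258551345437492922123134388955774976000000000000000
Sum of its 91 digits: 351.

351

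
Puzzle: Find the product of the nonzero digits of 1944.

144

1×9×4×4 = 144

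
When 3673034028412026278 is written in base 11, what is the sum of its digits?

3673034028412026278 in base 11 is 72A327921717AA3700.
Digit sum: 7+2+10+3+2+7+9+2+1+7+1+7+10+10+3+7+0+0 = 88.

88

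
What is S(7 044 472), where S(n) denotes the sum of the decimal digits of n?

7+0+4+4+4+7+2 = 28

28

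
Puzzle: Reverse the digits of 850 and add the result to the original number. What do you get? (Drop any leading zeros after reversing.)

Reverse of 850 is 58.
850 + 58 = 908

908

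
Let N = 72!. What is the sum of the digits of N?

72! = 61234458376886086861524070385274672740778091784697328983823014963978384987221689274204160000000000000000
Sum of its 104 digits: 432.

432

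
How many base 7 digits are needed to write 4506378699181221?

19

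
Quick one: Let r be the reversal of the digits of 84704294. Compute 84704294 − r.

Reverse of 84704294 is 49240748.
84704294 − 49240748 = 35463546

35463546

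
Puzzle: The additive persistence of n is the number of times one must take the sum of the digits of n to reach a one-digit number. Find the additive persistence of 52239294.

2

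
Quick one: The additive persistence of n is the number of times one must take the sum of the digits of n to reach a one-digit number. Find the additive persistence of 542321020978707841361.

542321020978707841361 → 80 → 8 (2 steps)

2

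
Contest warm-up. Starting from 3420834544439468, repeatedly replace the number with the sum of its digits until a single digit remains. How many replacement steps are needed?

3420834544439468 → 71 → 8 (2 steps)

2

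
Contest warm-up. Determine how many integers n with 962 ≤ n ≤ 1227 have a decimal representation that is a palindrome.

7

The integers in [962, 1227] that have a decimal representation that is a palindrome: 969, 979, 989, 999, 1001, 1111, 1221.
7 qualify.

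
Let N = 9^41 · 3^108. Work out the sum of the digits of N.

396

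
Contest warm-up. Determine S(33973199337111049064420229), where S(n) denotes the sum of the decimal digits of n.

102

3+3+9+7+3+1+9+9+3+3+7+1+1+1+0+4+9+0+6+4+4+2+0+2+2+9 = 102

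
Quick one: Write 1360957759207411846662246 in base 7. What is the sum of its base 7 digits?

1360957759207411846662246 in base 7 is 26465546533141223502304652142.
Digit sum: 2+6+4+6+5+5+4+6+5+3+3+1+4+1+2+2+3+5+0+2+3+0+4+6+5+2+1+4+2 = 96.

96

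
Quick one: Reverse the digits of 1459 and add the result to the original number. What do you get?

11000

Reverse of 1459 is 9541.
1459 + 9541 = 11000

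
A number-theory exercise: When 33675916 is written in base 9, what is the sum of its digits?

28

33675916 in base 9 is 70326604.
Digit sum: 7+0+3+2+6+6+0+4 = 28.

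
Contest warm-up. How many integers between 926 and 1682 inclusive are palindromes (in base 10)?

The integers in [926, 1682] that are palindromes (in base 10): 929, 939, 949, 959, 969, 979, …, 1551, 1661.
15 qualify.

15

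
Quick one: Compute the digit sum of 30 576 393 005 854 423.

3+0+5+7+6+3+9+3+0+0+5+8+5+4+4+2+3 = 67

67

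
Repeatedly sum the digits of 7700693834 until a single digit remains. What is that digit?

7+7+0+0+6+9+3+8+3+4 = 47
4+7 = 11
1+1 = 2

2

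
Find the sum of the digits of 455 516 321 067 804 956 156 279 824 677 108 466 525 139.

191

4+5+5+5+1+6+3+2+1+0+6+7+8+0+4+9+5+6+1+5+6+2+7+9+8+2+4+6+7+7+1+0+8+4+6+6+5+2+5+1+3+9 = 191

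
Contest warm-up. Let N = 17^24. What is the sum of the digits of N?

17^24 = 339448671314611904643504117121
Sum of its 30 digits: 109.

109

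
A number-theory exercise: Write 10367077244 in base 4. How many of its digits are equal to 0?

3

10367077244 in base 4 is 21221323100231330.
The digit 0 appears 3 times.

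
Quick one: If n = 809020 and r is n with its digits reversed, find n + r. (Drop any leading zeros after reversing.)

829928

Reverse of 809020 is 20908.
809020 + 20908 = 829928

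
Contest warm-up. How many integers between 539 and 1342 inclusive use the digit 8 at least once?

The integers in [539, 1342] that use the digit 8 at least once: 548, 558, 568, 578, 580, 581, …, 1328, 1338.
233 qualify.

233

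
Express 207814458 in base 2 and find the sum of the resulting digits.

17

207814458 in base 2 is 1100011000101111111100111010.
Digit sum: 1+1+0+0+0+1+1+0+0+0+1+0+1+1+1+1+1+1+1+1+0+0+1+1+1+0+1+0 = 17.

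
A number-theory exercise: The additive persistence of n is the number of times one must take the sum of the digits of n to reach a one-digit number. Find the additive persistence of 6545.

2

6545 → 20 → 2 (2 steps)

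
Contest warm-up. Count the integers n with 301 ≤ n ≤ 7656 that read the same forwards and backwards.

The integers in [301, 7656] that read the same forwards and backwards: 303, 313, 323, 333, 343, 353, …, 7447, 7557.
136 qualify.

136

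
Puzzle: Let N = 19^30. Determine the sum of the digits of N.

19^30 = 230466617897195215045509519405933293401
Sum of its 39 digits: 163.

163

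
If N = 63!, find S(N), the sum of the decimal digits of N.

333

63! = 1982608315404440064116146708361898137544773690227268628106279599612729753600000000000000
Sum of its 88 digits: 333.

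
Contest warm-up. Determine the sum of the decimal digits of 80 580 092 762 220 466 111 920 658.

100

8+0+5+8+0+0+9+2+7+6+2+2+2+0+4+6+6+1+1+1+9+2+0+6+5+8 = 100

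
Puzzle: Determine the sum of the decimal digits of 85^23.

85^23 = 238031970272773788005817719852924346923828125
Sum of its 45 digits: 205.

205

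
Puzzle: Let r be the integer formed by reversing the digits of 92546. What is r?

Reversing 92546 gives 64529.

64529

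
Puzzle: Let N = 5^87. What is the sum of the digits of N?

278

5^87 = 6462348535570528709932880406796584793482907116413116455078125
Sum of its 61 digits: 278.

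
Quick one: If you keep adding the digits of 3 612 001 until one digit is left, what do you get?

4

3+6+1+2+0+0+1 = 13
1+3 = 4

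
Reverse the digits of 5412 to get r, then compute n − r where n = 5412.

3267

Reverse of 5412 is 2145.
5412 − 2145 = 3267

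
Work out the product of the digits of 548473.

13440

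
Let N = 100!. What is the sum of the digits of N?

648

100! = 93326215443944152681699238856266700490715968264381621468592963895217599993229915608941463976156518286253697920827223758251185210916864000000000000000000000000
Sum of its 158 digits: 648.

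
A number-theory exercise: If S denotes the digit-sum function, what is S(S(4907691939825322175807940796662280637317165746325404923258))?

First digit sum: 269.
2+6+9 = 17.

17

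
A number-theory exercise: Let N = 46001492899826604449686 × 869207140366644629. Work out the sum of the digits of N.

46001492899826604449686 × 869207140366644629 = 39984826096054789647325901510824872636494
Sum of its 41 digits: 203.

203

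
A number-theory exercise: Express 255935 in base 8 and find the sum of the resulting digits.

255935 in base 8 is 763677.
Digit sum: 7+6+3+6+7+7 = 36.

36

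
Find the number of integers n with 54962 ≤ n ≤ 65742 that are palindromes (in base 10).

107

The integers in [54962, 65742] that are palindromes (in base 10): 55055, 55155, 55255, 55355, 55455, 55555, …, 65556, 65656.
107 qualify.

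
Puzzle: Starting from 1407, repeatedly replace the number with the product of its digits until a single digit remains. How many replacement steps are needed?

1

1407 → 0 (1 step)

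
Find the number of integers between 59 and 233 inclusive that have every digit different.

127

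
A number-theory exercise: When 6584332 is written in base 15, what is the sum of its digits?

6584332 in base 15 is 8A0DA7.
Digit sum: 8+10+0+13+10+7 = 48.

48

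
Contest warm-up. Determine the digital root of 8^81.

8

The digital root of n equals n mod 9 (or 9 when 9 | n), so we need 8^81 mod 9.
8^81 ≡ 8 (mod 9), so the digital root is 8.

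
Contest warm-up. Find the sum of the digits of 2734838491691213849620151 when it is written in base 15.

137

2734838491691213849620151 in base 15 is 8357767A57858D10CD01B.
Digit sum: 8+3+5+7+7+6+7+10+5+7+8+5+8+13+1+0+12+13+0+1+11 = 137.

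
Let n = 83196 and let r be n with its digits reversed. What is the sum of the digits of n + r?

Reversal of 83196 is 69138; 83196 + 69138 = 152334.
Digit sum of 152334: 1+5+2+3+3+4 = 18.

18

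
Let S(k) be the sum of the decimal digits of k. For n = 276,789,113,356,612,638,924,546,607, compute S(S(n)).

10

First digit sum: 127.
1+2+7 = 10.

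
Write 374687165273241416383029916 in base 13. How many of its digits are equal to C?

374687165273241416383029916 in base 13 is 8C872C37A64621575473A62B.
The digit C appears 2 times.

2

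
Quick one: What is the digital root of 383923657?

3+8+3+9+2+3+6+5+7 = 46
4+6 = 10
1+0 = 1

1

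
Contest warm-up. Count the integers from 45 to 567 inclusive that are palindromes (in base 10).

The integers in [45, 567] that are palindromes (in base 10): 55, 66, 77, 88, 99, 101, …, 555, 565.
52 qualify.

52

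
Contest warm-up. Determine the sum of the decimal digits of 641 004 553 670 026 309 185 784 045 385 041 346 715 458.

167

6+4+1+0+0+4+5+5+3+6+7+0+0+2+6+3+0+9+1+8+5+7+8+4+0+4+5+3+8+5+0+4+1+3+4+6+7+1+5+4+5+8 = 167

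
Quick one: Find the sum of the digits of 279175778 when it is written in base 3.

279175778 in base 3 is 201110022121011122.
Digit sum: 2+0+1+1+1+0+0+2+2+1+2+1+0+1+1+1+2+2 = 20.

20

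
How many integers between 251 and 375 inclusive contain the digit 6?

30

The integers in [251, 375] that contain the digit 6: 256, 260, 261, 262, 263, 264, …, 368, 369.
30 qualify.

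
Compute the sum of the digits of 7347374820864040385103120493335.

7+3+4+7+3+7+4+8+2+0+8+6+4+0+4+0+3+8+5+1+0+3+1+2+0+4+9+3+3+3+5 = 117

117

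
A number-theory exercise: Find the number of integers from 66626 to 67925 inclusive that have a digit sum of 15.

The integers in [66626, 67925] that have a digit sum of 15: 67002, 67011, 67020, 67101, 67110, 67200.
6 qualify.

6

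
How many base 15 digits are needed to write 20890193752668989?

20890193752668989 in base 15 is AB01BD2E81CCAE, which has 14 digits.

14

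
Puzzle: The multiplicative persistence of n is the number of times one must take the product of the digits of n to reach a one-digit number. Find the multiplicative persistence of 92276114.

92276114 → 6048 → 0 (2 steps)

2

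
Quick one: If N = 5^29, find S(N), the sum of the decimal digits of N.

5^29 = 186264514923095703125
Sum of its 21 digits: 83.

83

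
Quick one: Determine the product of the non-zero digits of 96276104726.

9×6×2×7×6×1×4×7×2×6 = 1524096

1524096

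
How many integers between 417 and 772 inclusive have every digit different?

The integers in [417, 772] that have every digit different: 417, 418, 419, 420, 421, 423, …, 768, 769.
259 qualify.

259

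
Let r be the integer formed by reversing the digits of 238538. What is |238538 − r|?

597294

Reverse of 238538 is 835832.
|238538 − 835832| = 597294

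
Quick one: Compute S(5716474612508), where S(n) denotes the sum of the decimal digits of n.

56

5+7+1+6+4+7+4+6+1+2+5+0+8 = 56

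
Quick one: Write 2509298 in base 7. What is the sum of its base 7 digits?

2509298 in base 7 is 30220511.
Digit sum: 3+0+2+2+0+5+1+1 = 14.

14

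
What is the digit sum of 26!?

81

26! = 403291461126605635584000000
Sum of its 27 digits: 81.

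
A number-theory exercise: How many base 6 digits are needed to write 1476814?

1476814 in base 6 is 51353034, which has 8 digits.

8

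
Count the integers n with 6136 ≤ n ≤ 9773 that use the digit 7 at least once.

The integers in [6136, 9773] that use the digit 7 at least once: 6137, 6147, 6157, 6167, 6170, 6171, …, 9772, 9773.
1727 qualify.

1727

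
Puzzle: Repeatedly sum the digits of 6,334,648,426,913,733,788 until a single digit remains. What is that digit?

5

6+3+3+4+6+4+8+4+2+6+9+1+3+7+3+3+7+8+8 = 95
9+5 = 14
1+4 = 5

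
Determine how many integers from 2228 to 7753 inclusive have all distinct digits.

2800

The integers in [2228, 7753] that have all distinct digits: 2301, 2304, 2305, 2306, 2307, 2308, …, 7695, 7698.
2800 qualify.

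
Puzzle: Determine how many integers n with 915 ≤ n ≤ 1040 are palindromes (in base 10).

The integers in [915, 1040] that are palindromes (in base 10): 919, 929, 939, 949, 959, 969, 979, 989, 999, 1001.
10 qualify.

10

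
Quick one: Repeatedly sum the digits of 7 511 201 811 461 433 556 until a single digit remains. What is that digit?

1

7+5+1+1+2+0+1+8+1+1+4+6+1+4+3+3+5+5+6 = 64
6+4 = 10
1+0 = 1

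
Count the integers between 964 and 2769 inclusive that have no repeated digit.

The integers in [964, 2769] that have no repeated digit: 964, 965, 967, 968, 970, 971, …, 2768, 2769.
902 qualify.

902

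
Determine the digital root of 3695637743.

8

3+6+9+5+6+3+7+7+4+3 = 53
5+3 = 8
(Equivalently, 3695637743 mod 9 = 8.)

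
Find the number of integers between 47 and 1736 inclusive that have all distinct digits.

1051

The integers in [47, 1736] that have all distinct digits: 47, 48, 49, 50, 51, 52, …, 1735, 1736.
1051 qualify.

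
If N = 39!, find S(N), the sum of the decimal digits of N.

189

39! = 20397882081197443358640281739902897356800000000
Sum of its 47 digits: 189.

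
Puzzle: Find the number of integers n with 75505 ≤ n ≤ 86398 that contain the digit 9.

The integers in [75505, 86398] that contain the digit 9: 75509, 75519, 75529, 75539, 75549, 75559, …, 86397, 86398.
3690 qualify.

3690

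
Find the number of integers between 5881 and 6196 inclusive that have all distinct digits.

173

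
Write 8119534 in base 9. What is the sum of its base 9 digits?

30

8119534 in base 9 is 16244814.
Digit sum: 1+6+2+4+4+8+1+4 = 30.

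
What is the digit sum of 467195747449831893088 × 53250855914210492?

467195747449831893088 × 53250855914210492 = 24878573431182872049623150537271879296
Sum of its 38 digits: 176.

176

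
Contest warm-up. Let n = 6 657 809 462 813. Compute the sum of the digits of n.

65

6+6+5+7+8+0+9+4+6+2+8+1+3 = 65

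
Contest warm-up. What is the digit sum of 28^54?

361

28^54 = 1401308293942874611602524648918001368485966848537641372186633681452929692729344
Sum of its 79 digits: 361.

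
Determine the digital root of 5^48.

The digital root of n equals n mod 9 (or 9 when 9 | n), so we need 5^48 mod 9.
5^48 ≡ 1 (mod 9), so the digital root is 1.

1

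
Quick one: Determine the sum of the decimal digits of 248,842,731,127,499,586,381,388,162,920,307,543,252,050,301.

2+4+8+8+4+2+7+3+1+1+2+7+4+9+9+5+8+6+3+8+1+3+8+8+1+6+2+9+2+0+3+0+7+5+4+3+2+5+2+0+5+0+3+0+1 = 181

181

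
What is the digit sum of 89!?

89! = 16507955160908461081216919262453619309839666236496541854913520707833171034378509739399912570787600662729080382999756800000000000000000000
Sum of its 137 digits: 549.

549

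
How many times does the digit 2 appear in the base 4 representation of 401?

401 in base 4 is 12101.
The digit 2 appears 1 time.

1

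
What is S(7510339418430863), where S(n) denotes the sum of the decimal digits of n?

65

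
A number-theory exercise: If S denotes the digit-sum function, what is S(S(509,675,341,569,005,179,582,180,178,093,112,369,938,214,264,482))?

First digit sum: 209.
2+0+9 = 11.

11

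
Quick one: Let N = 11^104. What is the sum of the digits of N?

490

11^104 = 2017619452673378577656765745365643720412860730997631870476975778411011384530553366980802376202290285695900641
Sum of its 109 digits: 490.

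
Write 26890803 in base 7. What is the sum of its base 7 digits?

39

26890803 in base 7 is 444365562.
Digit sum: 4+4+4+3+6+5+5+6+2 = 39.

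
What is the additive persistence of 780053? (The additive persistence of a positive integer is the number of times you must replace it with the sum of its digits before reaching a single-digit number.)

2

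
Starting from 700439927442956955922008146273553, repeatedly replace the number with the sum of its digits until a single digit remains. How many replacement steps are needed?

700439927442956955922008146273553 → 147 → 12 → 3 (3 steps)

3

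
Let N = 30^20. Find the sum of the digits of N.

30^20 = 348678440100000000000000000000
Sum of its 30 digits: 45.

45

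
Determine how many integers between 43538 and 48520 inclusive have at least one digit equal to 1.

The integers in [43538, 48520] that have at least one digit equal to 1: 43541, 43551, 43561, 43571, 43581, 43591, …, 48518, 48519.
1353 qualify.

1353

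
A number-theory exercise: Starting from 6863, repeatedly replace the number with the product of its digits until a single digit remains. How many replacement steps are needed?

4

6863 → 864 → 192 → 18 → 8 (4 steps)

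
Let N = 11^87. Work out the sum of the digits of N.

440

11^87 = 3991752525806366807142706250946898793976707904191394898908669641212605833694395345300019971
Sum of its 91 digits: 440.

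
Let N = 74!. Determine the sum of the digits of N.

74! = 330788544151938641225953028221253782145683251820934971170611926835411235700971565459250872320000000000000000
Sum of its 108 digits: 378.

378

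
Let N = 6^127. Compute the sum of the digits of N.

450

6^127 = 668665319091271746677508897950407302115067081290302037659288603775909287209809541423693537042497536
Sum of its 99 digits: 450.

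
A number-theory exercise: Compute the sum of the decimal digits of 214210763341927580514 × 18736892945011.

129

214210763341927580514 × 18736892945011 = 4013644140406783824430447277115654
Sum of its 34 digits: 129.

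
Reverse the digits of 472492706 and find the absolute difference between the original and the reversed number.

Reverse of 472492706 is 607294274.
|472492706 − 607294274| = 134801568

134801568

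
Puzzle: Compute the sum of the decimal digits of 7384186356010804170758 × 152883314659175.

172

7384186356010804170758 × 152883314659175 = 1128918886167986602653926771271404650
Sum of its 37 digits: 172.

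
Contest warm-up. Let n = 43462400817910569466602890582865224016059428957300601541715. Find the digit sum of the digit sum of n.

7

First digit sum: 241.
2+4+1 = 7.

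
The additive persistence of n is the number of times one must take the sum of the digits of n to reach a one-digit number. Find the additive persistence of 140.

140 → 5 (1 step)

1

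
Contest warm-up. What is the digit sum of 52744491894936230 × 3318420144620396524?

149

52744491894936230 × 3318420144620396524 = 175028384421923616659181730293664520
Sum of its 36 digits: 149.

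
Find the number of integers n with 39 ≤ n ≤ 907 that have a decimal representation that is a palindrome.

The integers in [39, 907] that have a decimal representation that is a palindrome: 44, 55, 66, 77, 88, 99, …, 888, 898.
86 qualify.

86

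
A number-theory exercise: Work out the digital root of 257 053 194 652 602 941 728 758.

9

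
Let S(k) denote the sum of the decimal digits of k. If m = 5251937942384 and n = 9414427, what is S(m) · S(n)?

S(5251937942384) = 5+2+5+1+9+3+7+9+4+2+3+8+4 = 62.
S(9414427) = 9+4+1+4+4+2+7 = 31.
62 · 31 = 1922.

1922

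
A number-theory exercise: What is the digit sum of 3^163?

360

3^163 = 589881151426658740854227725580736348849310352832644300781946246613899173590427
Sum of its 78 digits: 360.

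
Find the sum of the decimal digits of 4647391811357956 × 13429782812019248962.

148

4647391811357956 × 13429782812019248962 = 62413462668894081336628212463441672
Sum of its 35 digits: 148.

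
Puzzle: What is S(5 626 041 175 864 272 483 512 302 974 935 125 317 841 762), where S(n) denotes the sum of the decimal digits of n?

178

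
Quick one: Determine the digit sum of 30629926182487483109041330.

103

3+0+6+2+9+9+2+6+1+8+2+4+8+7+4+8+3+1+0+9+0+4+1+3+3+0 = 103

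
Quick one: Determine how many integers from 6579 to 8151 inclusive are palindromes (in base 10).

The integers in [6579, 8151] that are palindromes (in base 10): 6666, 6776, 6886, 6996, 7007, 7117, …, 8008, 8118.
16 qualify.

16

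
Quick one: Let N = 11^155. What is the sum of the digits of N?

11^155 = 260535075169591169155109973940321601445413278727283368368979305169422318984342743427117925631089924806235580526965261292342291576187576801096969641439035250780051
Sum of its 162 digits: 716.

716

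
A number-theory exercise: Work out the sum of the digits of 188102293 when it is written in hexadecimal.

43

188102293 in base 16 is B363695.
Digit sum: 11+3+6+3+6+9+5 = 43.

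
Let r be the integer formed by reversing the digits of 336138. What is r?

831633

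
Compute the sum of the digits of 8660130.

8+6+6+0+1+3+0 = 24

24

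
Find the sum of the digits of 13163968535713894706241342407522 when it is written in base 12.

144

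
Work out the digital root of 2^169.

The digital root of n equals n mod 9 (or 9 when 9 | n), so we need 2^169 mod 9.
2^169 ≡ 2 (mod 9), so the digital root is 2.

2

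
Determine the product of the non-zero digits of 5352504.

3000

5×3×5×2×5×4 = 3000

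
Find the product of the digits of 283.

48

2×8×3 = 48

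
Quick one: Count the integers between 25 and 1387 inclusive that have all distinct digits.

The integers in [25, 1387] that have all distinct digits: 25, 26, 27, 28, 29, 30, …, 1386, 1387.
876 qualify.

876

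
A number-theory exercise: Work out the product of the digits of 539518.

5400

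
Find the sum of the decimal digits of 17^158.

17^158 = 257590343219444812334126125943869207082523159110732011996017454567504773416028744310294903357081950599846073333759720843950791588723965809522065732880579232013754128947519277816901623083739331809
Sum of its 195 digits: 847.

847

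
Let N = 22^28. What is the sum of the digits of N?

202

22^28 = 38711059958478986452554295441868455936
Sum of its 38 digits: 202.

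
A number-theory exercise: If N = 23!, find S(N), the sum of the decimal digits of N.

99

23! = 25852016738884976640000
Sum of its 23 digits: 99.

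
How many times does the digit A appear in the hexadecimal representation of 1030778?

2

1030778 in base 16 is FBA7A.
The digit A appears 2 times.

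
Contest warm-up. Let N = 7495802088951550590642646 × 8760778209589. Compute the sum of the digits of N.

184

7495802088951550590642646 × 8760778209589 = 65669059604278451501655635680789532494
Sum of its 38 digits: 184.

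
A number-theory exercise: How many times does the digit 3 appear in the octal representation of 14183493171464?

14183493171464 in base 8 is 316313204474410.
The digit 3 appears 3 times.

3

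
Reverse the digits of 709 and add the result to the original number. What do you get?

Reverse of 709 is 907.
709 + 907 = 1616

1616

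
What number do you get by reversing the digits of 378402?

204873

Reversing 378402 gives 204873.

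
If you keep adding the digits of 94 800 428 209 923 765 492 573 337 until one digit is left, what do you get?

9+4+8+0+0+4+2+8+2+0+9+9+2+3+7+6+5+4+9+2+5+7+3+3+3+7 = 121
1+2+1 = 4
(Equivalently, 94 800 428 209 923 765 492 573 337 mod 9 = 4.)

4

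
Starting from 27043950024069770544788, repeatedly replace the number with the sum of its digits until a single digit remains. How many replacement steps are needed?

2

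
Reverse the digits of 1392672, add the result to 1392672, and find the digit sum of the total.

24

Reversal of 1392672 is 2762931; 1392672 + 2762931 = 4155603.
Digit sum of 4155603: 4+1+5+5+6+0+3 = 24.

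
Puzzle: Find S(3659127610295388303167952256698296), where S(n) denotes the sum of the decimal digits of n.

3+6+5+9+1+2+7+6+1+0+2+9+5+3+8+8+3+0+3+1+6+7+9+5+2+2+5+6+6+9+8+2+9+6 = 164

164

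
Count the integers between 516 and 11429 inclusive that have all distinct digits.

5220

The integers in [516, 11429] that have all distinct digits: 516, 517, 518, 519, 520, 521, …, 10986, 10987.
5220 qualify.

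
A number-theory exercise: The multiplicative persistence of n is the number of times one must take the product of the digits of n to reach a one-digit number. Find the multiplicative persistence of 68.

3

68 → 48 → 32 → 6 (3 steps)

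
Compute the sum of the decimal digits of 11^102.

11^102 = 16674540931184946922783187978228460499279840752046544384107237838107532103558292289097540299192481699966121
Sum of its 107 digits: 505.

505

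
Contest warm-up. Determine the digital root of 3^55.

9

The digital root of n equals n mod 9 (or 9 when 9 | n), so we need 3^55 mod 9.
3^55 ≡ 0 (mod 9), so the digital root is 9.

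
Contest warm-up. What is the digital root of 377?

8

3+7+7 = 17
1+7 = 8
(Equivalently, 377 mod 9 = 8.)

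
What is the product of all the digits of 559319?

5×5×9×3×1×9 = 6075

6075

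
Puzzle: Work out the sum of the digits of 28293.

24

2+8+2+9+3 = 24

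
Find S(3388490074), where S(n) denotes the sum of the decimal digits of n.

46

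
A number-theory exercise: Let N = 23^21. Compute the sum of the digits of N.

23^21 = 39471584120695485887249589623
Sum of its 29 digits: 152.

152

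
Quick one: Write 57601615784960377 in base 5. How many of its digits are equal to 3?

5

57601615784960377 in base 5 is 440344424333111422213002.
The digit 3 appears 5 times.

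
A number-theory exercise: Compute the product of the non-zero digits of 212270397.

10584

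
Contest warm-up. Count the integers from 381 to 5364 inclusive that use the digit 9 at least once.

1353

The integers in [381, 5364] that use the digit 9 at least once: 389, 390, 391, 392, 393, 394, …, 5349, 5359.
1353 qualify.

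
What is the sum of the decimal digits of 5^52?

130

5^52 = 2220446049250313080847263336181640625
Sum of its 37 digits: 130.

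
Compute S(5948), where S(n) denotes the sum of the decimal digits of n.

26

5+9+4+8 = 26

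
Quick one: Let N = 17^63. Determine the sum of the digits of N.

17^63 = 329823842388297603127136803999476682470817199986161913402815245153916577027313
Sum of its 78 digits: 359.

359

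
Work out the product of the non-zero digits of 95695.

9×5×6×9×5 = 12150

12150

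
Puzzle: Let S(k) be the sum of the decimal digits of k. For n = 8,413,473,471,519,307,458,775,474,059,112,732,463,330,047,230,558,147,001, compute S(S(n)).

First digit sum: 214.
2+1+4 = 7.

7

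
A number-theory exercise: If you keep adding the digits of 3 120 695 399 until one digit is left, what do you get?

2

3+1+2+0+6+9+5+3+9+9 = 47
4+7 = 11
1+1 = 2
(Equivalently, 3 120 695 399 mod 9 = 2.)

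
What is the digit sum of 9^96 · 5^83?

702

9^96 · 5^83 = 418592329715361931143036896700673917565714656363770180514324368578673082762177604958258224893651568538388324687560260173313508857972919940948486328125
Sum of its 150 digits: 702.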